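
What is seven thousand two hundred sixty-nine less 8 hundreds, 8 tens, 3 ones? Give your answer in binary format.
Convert seven thousand two hundred sixty-nine (English words) → 7×1000 + 2×100 + 69 = 7269 (decimal)
Convert 8 hundreds, 8 tens, 3 ones (place-value notation) → 8×100 + 8×10 + 3 = 883 (decimal)
Compute 7269 - 883 = 6386
Convert 6386 (decimal) → 6386 = 4096 + 2048 + 128 + 64 + 32 + 16 + 2 → 0b1100011110010 (binary)
0b1100011110010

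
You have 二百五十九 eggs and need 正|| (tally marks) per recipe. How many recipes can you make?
Convert 二百五十九 (Chinese numeral) → 2×100 + 5×10 + 9 = 259 (decimal)
Convert 正|| (tally marks) → 5 + 2 = 7 (decimal)
Compute 259 ÷ 7 = 37
37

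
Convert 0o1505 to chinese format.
Convert 0o1505 (octal) → 1×512 + 5×64 + 5 = 837 (decimal)
Convert 837 (decimal) → 837 = 8×100 + 3×10 + 7 → 八百三十七 (Chinese numeral)
八百三十七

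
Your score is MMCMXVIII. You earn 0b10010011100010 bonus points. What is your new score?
Convert MMCMXVIII (Roman numeral) → 1000 + 1000 + 900 + 10 + 5 + 1 + 1 + 1 = 2918 (decimal)
Convert 0b10010011100010 (binary) → 8192 + 1024 + 128 + 64 + 32 + 2 = 9442 (decimal)
Compute 2918 + 9442 = 12360
12360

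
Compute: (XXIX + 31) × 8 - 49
Convert XXIX (Roman numeral) → 10 + 10 + 9 = 29 (decimal)
Expression in decimal: (29 + 31) × 8 - 49
Parentheses first: 29 + 31 = 60
Multiply: 60 × 8 = 480
Subtract: 480 - 49 = 431
431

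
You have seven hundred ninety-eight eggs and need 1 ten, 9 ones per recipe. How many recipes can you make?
Convert seven hundred ninety-eight (English words) → 7×100 + 98 = 798 (decimal)
Convert 1 ten, 9 ones (place-value notation) → 1×10 + 9 = 19 (decimal)
Compute 798 ÷ 19 = 42
42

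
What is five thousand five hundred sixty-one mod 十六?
Convert five thousand five hundred sixty-one (English words) → 5×1000 + 5×100 + 61 = 5561 (decimal)
Convert 十六 (Chinese numeral) → 1×10 + 6 = 16 (decimal)
Compute 5561 mod 16 = 9
9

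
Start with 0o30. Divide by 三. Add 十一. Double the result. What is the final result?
Convert 0o30 (octal) → 3×8 = 24 (decimal)
Start: 24
Convert 三 (Chinese numeral) → 3 (decimal)
24 ÷ 3 = 8
Convert 十一 (Chinese numeral) → 1×10 + 1 = 11 (decimal)
8 + 11 = 19
19 × 2 = 38
38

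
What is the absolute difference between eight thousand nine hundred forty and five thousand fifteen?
Convert eight thousand nine hundred forty (English words) → 8×1000 + 9×100 + 40 = 8940 (decimal)
Convert five thousand fifteen (English words) → 5×1000 + 15 = 5015 (decimal)
Compute |8940 - 5015| = 3925
3925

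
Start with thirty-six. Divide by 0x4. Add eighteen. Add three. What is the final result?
Convert thirty-six (English words) → 36 (decimal)
Start: 36
Convert 0x4 (hexadecimal) → 4 (decimal)
36 ÷ 4 = 9
Convert eighteen (English words) → 18 (decimal)
9 + 18 = 27
Convert three (English words) → 3 (decimal)
27 + 3 = 30
30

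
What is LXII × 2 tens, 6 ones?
Convert LXII (Roman numeral) → 50 + 10 + 1 + 1 = 62 (decimal)
Convert 2 tens, 6 ones (place-value notation) → 2×10 + 6 = 26 (decimal)
Compute 62 × 26 = 1612
1612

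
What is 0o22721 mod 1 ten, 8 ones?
Convert 0o22721 (octal) → 2×4096 + 2×512 + 7×64 + 2×8 + 1 = 9681 (decimal)
Convert 1 ten, 8 ones (place-value notation) → 1×10 + 8 = 18 (decimal)
Compute 9681 mod 18 = 15
15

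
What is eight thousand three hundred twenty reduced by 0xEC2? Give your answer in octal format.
Convert eight thousand three hundred twenty (English words) → 8×1000 + 3×100 + 20 = 8320 (decimal)
Convert 0xEC2 (hexadecimal) → 14×256 + 12×16 + 2 = 3778 (decimal)
Compute 8320 - 3778 = 4542
Convert 4542 (decimal) → 4542 = 1×4096 + 6×64 + 7×8 + 6 → 0o10676 (octal)
0o10676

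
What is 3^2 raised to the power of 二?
Convert 3^2 (power) → 9 (decimal)
Convert 二 (Chinese numeral) → 2 (decimal)
Compute 9 ^ 2 = 81
81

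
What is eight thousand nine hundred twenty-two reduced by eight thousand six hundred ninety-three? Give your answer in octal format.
Convert eight thousand nine hundred twenty-two (English words) → 8×1000 + 9×100 + 22 = 8922 (decimal)
Convert eight thousand six hundred ninety-three (English words) → 8×1000 + 6×100 + 93 = 8693 (decimal)
Compute 8922 - 8693 = 229
Convert 229 (decimal) → 229 = 3×64 + 4×8 + 5 → 0o345 (octal)
0o345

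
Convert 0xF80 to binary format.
Convert 0xF80 (hexadecimal) → 15×256 + 8×16 = 3968 (decimal)
Convert 3968 (decimal) → 3968 = 2048 + 1024 + 512 + 256 + 128 → 0b111110000000 (binary)
0b111110000000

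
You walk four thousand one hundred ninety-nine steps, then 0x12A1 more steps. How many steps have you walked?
Convert four thousand one hundred ninety-nine (English words) → 4×1000 + 1×100 + 99 = 4199 (decimal)
Convert 0x12A1 (hexadecimal) → 1×4096 + 2×256 + 10×16 + 1 = 4769 (decimal)
Compute 4199 + 4769 = 8968
8968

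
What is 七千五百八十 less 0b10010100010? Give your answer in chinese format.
Convert 七千五百八十 (Chinese numeral) → 7×1000 + 5×100 + 8×10 = 7580 (decimal)
Convert 0b10010100010 (binary) → 1024 + 128 + 32 + 2 = 1186 (decimal)
Compute 7580 - 1186 = 6394
Convert 6394 (decimal) → 6394 = 6×1000 + 3×100 + 9×10 + 4 → 六千三百九十四 (Chinese numeral)
六千三百九十四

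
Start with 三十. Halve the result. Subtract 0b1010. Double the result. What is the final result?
Convert 三十 (Chinese numeral) → 3×10 = 30 (decimal)
Start: 30
30 ÷ 2 = 15
Convert 0b1010 (binary) → 8 + 2 = 10 (decimal)
15 - 10 = 5
5 × 2 = 10
10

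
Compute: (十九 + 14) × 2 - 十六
Convert 十九 (Chinese numeral) → 1×10 + 9 = 19 (decimal)
Convert 十六 (Chinese numeral) → 1×10 + 6 = 16 (decimal)
Expression in decimal: (19 + 14) × 2 - 16
Parentheses first: 19 + 14 = 33
Multiply: 33 × 2 = 66
Subtract: 66 - 16 = 50
50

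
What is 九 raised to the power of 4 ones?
Convert 九 (Chinese numeral) → 9 (decimal)
Convert 4 ones (place-value notation) → 4 (decimal)
Compute 9 ^ 4 = 6561
6561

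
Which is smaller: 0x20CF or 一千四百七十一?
Convert 0x20CF (hexadecimal) → 2×4096 + 12×16 + 15 = 8399 (decimal)
Convert 一千四百七十一 (Chinese numeral) → 1×1000 + 4×100 + 7×10 + 1 = 1471 (decimal)
Compare 8399 vs 1471: smaller = 1471
1471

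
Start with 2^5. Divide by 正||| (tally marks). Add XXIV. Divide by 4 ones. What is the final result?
Convert 2^5 (power) → 32 (decimal)
Start: 32
Convert 正||| (tally marks) → 5 + 3 = 8 (decimal)
32 ÷ 8 = 4
Convert XXIV (Roman numeral) → 10 + 10 + 4 = 24 (decimal)
4 + 24 = 28
Convert 4 ones (place-value notation) → 4 (decimal)
28 ÷ 4 = 7
7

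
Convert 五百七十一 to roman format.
Convert 五百七十一 (Chinese numeral) → 5×100 + 7×10 + 1 = 571 (decimal)
Convert 571 (decimal) → 571 = 500 + 50 + 10 + 10 + 1 → DLXXI (Roman numeral)
DLXXI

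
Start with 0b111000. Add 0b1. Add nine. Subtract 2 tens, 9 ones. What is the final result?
Convert 0b111000 (binary) → 32 + 16 + 8 = 56 (decimal)
Start: 56
Convert 0b1 (binary) → 1 (decimal)
56 + 1 = 57
Convert nine (English words) → 9 (decimal)
57 + 9 = 66
Convert 2 tens, 9 ones (place-value notation) → 2×10 + 9 = 29 (decimal)
66 - 29 = 37
37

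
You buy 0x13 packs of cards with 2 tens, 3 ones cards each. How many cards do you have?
Convert 2 tens, 3 ones (place-value notation) → 2×10 + 3 = 23 (decimal)
Convert 0x13 (hexadecimal) → 1×16 + 3 = 19 (decimal)
Compute 23 × 19 = 437
437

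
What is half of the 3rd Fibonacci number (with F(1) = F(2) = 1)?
The 3rd Fibonacci number (with F(1) = F(2) = 1): 1, 1, 2 → 2
Compute 2 ÷ 2 = 1
1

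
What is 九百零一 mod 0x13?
Convert 九百零一 (Chinese numeral) → 9×100 + 1 = 901 (decimal)
Convert 0x13 (hexadecimal) → 1×16 + 3 = 19 (decimal)
Compute 901 mod 19 = 8
8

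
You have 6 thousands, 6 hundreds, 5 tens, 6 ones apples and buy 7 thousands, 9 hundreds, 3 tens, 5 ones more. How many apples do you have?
Convert 6 thousands, 6 hundreds, 5 tens, 6 ones (place-value notation) → 6×1000 + 6×100 + 5×10 + 6 = 6656 (decimal)
Convert 7 thousands, 9 hundreds, 3 tens, 5 ones (place-value notation) → 7×1000 + 9×100 + 3×10 + 5 = 7935 (decimal)
Compute 6656 + 7935 = 14591
14591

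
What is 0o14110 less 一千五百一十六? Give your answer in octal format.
Convert 0o14110 (octal) → 1×4096 + 4×512 + 1×64 + 1×8 = 6216 (decimal)
Convert 一千五百一十六 (Chinese numeral) → 1×1000 + 5×100 + 1×10 + 6 = 1516 (decimal)
Compute 6216 - 1516 = 4700
Convert 4700 (decimal) → 4700 = 1×4096 + 1×512 + 1×64 + 3×8 + 4 → 0o11134 (octal)
0o11134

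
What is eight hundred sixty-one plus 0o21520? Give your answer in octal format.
Convert eight hundred sixty-one (English words) → 8×100 + 61 = 861 (decimal)
Convert 0o21520 (octal) → 2×4096 + 1×512 + 5×64 + 2×8 = 9040 (decimal)
Compute 861 + 9040 = 9901
Convert 9901 (decimal) → 9901 = 2×4096 + 3×512 + 2×64 + 5×8 + 5 → 0o23255 (octal)
0o23255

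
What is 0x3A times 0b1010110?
Convert 0x3A (hexadecimal) → 3×16 + 10 = 58 (decimal)
Convert 0b1010110 (binary) → 64 + 16 + 4 + 2 = 86 (decimal)
Compute 58 × 86 = 4988
4988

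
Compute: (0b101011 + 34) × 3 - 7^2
Convert 0b101011 (binary) → 32 + 8 + 2 + 1 = 43 (decimal)
Convert 7^2 (power) → 49 (decimal)
Expression in decimal: (43 + 34) × 3 - 49
Parentheses first: 43 + 34 = 77
Multiply: 77 × 3 = 231
Subtract: 231 - 49 = 182
182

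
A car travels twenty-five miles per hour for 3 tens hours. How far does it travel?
Convert twenty-five (English words) → 25 (decimal)
Convert 3 tens (place-value notation) → 3×10 = 30 (decimal)
Compute 25 × 30 = 750
750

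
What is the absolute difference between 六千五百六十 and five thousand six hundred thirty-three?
Convert 六千五百六十 (Chinese numeral) → 6×1000 + 5×100 + 6×10 = 6560 (decimal)
Convert five thousand six hundred thirty-three (English words) → 5×1000 + 6×100 + 33 = 5633 (decimal)
Compute |6560 - 5633| = 927
927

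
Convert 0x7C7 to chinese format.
Convert 0x7C7 (hexadecimal) → 7×256 + 12×16 + 7 = 1991 (decimal)
Convert 1991 (decimal) → 1991 = 1×1000 + 9×100 + 9×10 + 1 → 一千九百九十一 (Chinese numeral)
一千九百九十一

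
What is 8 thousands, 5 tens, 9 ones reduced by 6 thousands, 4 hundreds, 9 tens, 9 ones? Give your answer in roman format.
Convert 8 thousands, 5 tens, 9 ones (place-value notation) → 8×1000 + 5×10 + 9 = 8059 (decimal)
Convert 6 thousands, 4 hundreds, 9 tens, 9 ones (place-value notation) → 6×1000 + 4×100 + 9×10 + 9 = 6499 (decimal)
Compute 8059 - 6499 = 1560
Convert 1560 (decimal) → 1560 = 1000 + 500 + 50 + 10 → MDLX (Roman numeral)
MDLX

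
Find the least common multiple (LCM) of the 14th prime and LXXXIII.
Convert the 14th prime (prime index) → 43 (decimal)
Convert LXXXIII (Roman numeral) → 50 + 10 + 10 + 10 + 1 + 1 + 1 = 83 (decimal)
Compute lcm(43, 83) = 3569
3569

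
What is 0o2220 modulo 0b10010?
Convert 0o2220 (octal) → 2×512 + 2×64 + 2×8 = 1168 (decimal)
Convert 0b10010 (binary) → 16 + 2 = 18 (decimal)
Compute 1168 mod 18 = 16
16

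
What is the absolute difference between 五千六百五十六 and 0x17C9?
Convert 五千六百五十六 (Chinese numeral) → 5×1000 + 6×100 + 5×10 + 6 = 5656 (decimal)
Convert 0x17C9 (hexadecimal) → 1×4096 + 7×256 + 12×16 + 9 = 6089 (decimal)
Compute |5656 - 6089| = 433
433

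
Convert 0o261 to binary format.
Convert 0o261 (octal) → 2×64 + 6×8 + 1 = 177 (decimal)
Convert 177 (decimal) → 177 = 128 + 32 + 16 + 1 → 0b10110001 (binary)
0b10110001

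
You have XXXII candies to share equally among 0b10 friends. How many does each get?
Convert XXXII (Roman numeral) → 10 + 10 + 10 + 1 + 1 = 32 (decimal)
Convert 0b10 (binary) → 2 (decimal)
Compute 32 ÷ 2 = 16
16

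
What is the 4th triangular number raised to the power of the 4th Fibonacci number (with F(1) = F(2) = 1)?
Convert the 4th triangular number (triangular index) → 4×5/2 = 10 (decimal)
Convert the 4th Fibonacci number (with F(1) = F(2) = 1) (Fibonacci index) → 1, 1, 2, 3 → 3 (decimal)
Compute 10 ^ 3 = 1000
1000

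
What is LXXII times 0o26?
Convert LXXII (Roman numeral) → 50 + 10 + 10 + 1 + 1 = 72 (decimal)
Convert 0o26 (octal) → 2×8 + 6 = 22 (decimal)
Compute 72 × 22 = 1584
1584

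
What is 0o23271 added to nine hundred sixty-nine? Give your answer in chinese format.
Convert 0o23271 (octal) → 2×4096 + 3×512 + 2×64 + 7×8 + 1 = 9913 (decimal)
Convert nine hundred sixty-nine (English words) → 9×100 + 69 = 969 (decimal)
Compute 9913 + 969 = 10882
Convert 10882 (decimal) → 10882 = 1×10000 + 8×100 + 8×10 + 2 → 一万零八百八十二 (Chinese numeral)
一万零八百八十二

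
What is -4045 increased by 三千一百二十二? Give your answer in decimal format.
Convert 三千一百二十二 (Chinese numeral) → 3×1000 + 1×100 + 2×10 + 2 = 3122 (decimal)
Compute -4045 + 3122 = -923
-923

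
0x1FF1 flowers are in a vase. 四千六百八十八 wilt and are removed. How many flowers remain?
Convert 0x1FF1 (hexadecimal) → 1×4096 + 15×256 + 15×16 + 1 = 8177 (decimal)
Convert 四千六百八十八 (Chinese numeral) → 4×1000 + 6×100 + 8×10 + 8 = 4688 (decimal)
Compute 8177 - 4688 = 3489
3489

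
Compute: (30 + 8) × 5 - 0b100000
Convert 0b100000 (binary) → 32 (decimal)
Expression in decimal: (30 + 8) × 5 - 32
Parentheses first: 30 + 8 = 38
Multiply: 38 × 5 = 190
Subtract: 190 - 32 = 158
158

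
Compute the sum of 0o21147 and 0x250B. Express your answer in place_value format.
Convert 0o21147 (octal) → 2×4096 + 1×512 + 1×64 + 4×8 + 7 = 8807 (decimal)
Convert 0x250B (hexadecimal) → 2×4096 + 5×256 + 11 = 9483 (decimal)
Compute 8807 + 9483 = 18290
Convert 18290 (decimal) → 18290 = 18×1000 + 2×100 + 9×10 → 18 thousands, 2 hundreds, 9 tens (place-value notation)
18 thousands, 2 hundreds, 9 tens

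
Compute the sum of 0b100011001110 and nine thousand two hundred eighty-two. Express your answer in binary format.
Convert 0b100011001110 (binary) → 2048 + 128 + 64 + 8 + 4 + 2 = 2254 (decimal)
Convert nine thousand two hundred eighty-two (English words) → 9×1000 + 2×100 + 82 = 9282 (decimal)
Compute 2254 + 9282 = 11536
Convert 11536 (decimal) → 11536 = 8192 + 2048 + 1024 + 256 + 16 → 0b10110100010000 (binary)
0b10110100010000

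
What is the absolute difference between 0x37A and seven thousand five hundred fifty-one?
Convert 0x37A (hexadecimal) → 3×256 + 7×16 + 10 = 890 (decimal)
Convert seven thousand five hundred fifty-one (English words) → 7×1000 + 5×100 + 51 = 7551 (decimal)
Compute |890 - 7551| = 6661
6661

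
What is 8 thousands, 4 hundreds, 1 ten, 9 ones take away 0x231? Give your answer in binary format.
Convert 8 thousands, 4 hundreds, 1 ten, 9 ones (place-value notation) → 8×1000 + 4×100 + 1×10 + 9 = 8419 (decimal)
Convert 0x231 (hexadecimal) → 2×256 + 3×16 + 1 = 561 (decimal)
Compute 8419 - 561 = 7858
Convert 7858 (decimal) → 7858 = 4096 + 2048 + 1024 + 512 + 128 + 32 + 16 + 2 → 0b1111010110010 (binary)
0b1111010110010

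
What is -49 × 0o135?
Convert 0o135 (octal) → 1×64 + 3×8 + 5 = 93 (decimal)
Compute -49 × 93 = -4557
-4557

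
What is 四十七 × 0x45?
Convert 四十七 (Chinese numeral) → 4×10 + 7 = 47 (decimal)
Convert 0x45 (hexadecimal) → 4×16 + 5 = 69 (decimal)
Compute 47 × 69 = 3243
3243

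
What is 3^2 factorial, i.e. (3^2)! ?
Convert 3^2 (power) → 9 (decimal)
Compute 9! = 362880
362880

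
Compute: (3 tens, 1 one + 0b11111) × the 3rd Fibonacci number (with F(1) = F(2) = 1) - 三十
Convert 3 tens, 1 one (place-value notation) → 3×10 + 1 = 31 (decimal)
Convert 0b11111 (binary) → 16 + 8 + 4 + 2 + 1 = 31 (decimal)
Convert the 3rd Fibonacci number (with F(1) = F(2) = 1) (Fibonacci index) → 1, 1, 2 → 2 (decimal)
Convert 三十 (Chinese numeral) → 3×10 = 30 (decimal)
Expression in decimal: (31 + 31) × 2 - 30
Parentheses first: 31 + 31 = 62
Multiply: 62 × 2 = 124
Subtract: 124 - 30 = 94
94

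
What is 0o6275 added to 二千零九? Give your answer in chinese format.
Convert 0o6275 (octal) → 6×512 + 2×64 + 7×8 + 5 = 3261 (decimal)
Convert 二千零九 (Chinese numeral) → 2×1000 + 9 = 2009 (decimal)
Compute 3261 + 2009 = 5270
Convert 5270 (decimal) → 5270 = 5×1000 + 2×100 + 7×10 → 五千二百七十 (Chinese numeral)
五千二百七十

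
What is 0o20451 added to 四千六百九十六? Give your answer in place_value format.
Convert 0o20451 (octal) → 2×4096 + 4×64 + 5×8 + 1 = 8489 (decimal)
Convert 四千六百九十六 (Chinese numeral) → 4×1000 + 6×100 + 9×10 + 6 = 4696 (decimal)
Compute 8489 + 4696 = 13185
Convert 13185 (decimal) → 13185 = 13×1000 + 1×100 + 8×10 + 5 → 13 thousands, 1 hundred, 8 tens, 5 ones (place-value notation)
13 thousands, 1 hundred, 8 tens, 5 ones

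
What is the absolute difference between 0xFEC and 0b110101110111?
Convert 0xFEC (hexadecimal) → 15×256 + 14×16 + 12 = 4076 (decimal)
Convert 0b110101110111 (binary) → 2048 + 1024 + 256 + 64 + 32 + 16 + 4 + 2 + 1 = 3447 (decimal)
Compute |4076 - 3447| = 629
629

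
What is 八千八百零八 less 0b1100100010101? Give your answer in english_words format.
Convert 八千八百零八 (Chinese numeral) → 8×1000 + 8×100 + 8 = 8808 (decimal)
Convert 0b1100100010101 (binary) → 4096 + 2048 + 256 + 16 + 4 + 1 = 6421 (decimal)
Compute 8808 - 6421 = 2387
Convert 2387 (decimal) → 2387 = 2×1000 + 3×100 + 87 → two thousand three hundred eighty-seven (English words)
two thousand three hundred eighty-seven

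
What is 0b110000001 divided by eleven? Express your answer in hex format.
Convert 0b110000001 (binary) → 256 + 128 + 1 = 385 (decimal)
Convert eleven (English words) → 11 (decimal)
Compute 385 ÷ 11 = 35
Convert 35 (decimal) → 35 = 2×16 + 3 → 0x23 (hexadecimal)
0x23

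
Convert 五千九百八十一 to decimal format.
Convert 五千九百八十一 (Chinese numeral) → 5×1000 + 9×100 + 8×10 + 1 = 5981 (decimal)
5981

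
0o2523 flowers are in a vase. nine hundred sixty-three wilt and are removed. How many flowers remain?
Convert 0o2523 (octal) → 2×512 + 5×64 + 2×8 + 3 = 1363 (decimal)
Convert nine hundred sixty-three (English words) → 9×100 + 63 = 963 (decimal)
Compute 1363 - 963 = 400
400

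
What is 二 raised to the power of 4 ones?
Convert 二 (Chinese numeral) → 2 (decimal)
Convert 4 ones (place-value notation) → 4 (decimal)
Compute 2 ^ 4 = 16
16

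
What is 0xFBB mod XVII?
Convert 0xFBB (hexadecimal) → 15×256 + 11×16 + 11 = 4027 (decimal)
Convert XVII (Roman numeral) → 10 + 5 + 1 + 1 = 17 (decimal)
Compute 4027 mod 17 = 15
15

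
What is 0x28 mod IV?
Convert 0x28 (hexadecimal) → 2×16 + 8 = 40 (decimal)
Convert IV (Roman numeral) → 4 (decimal)
Compute 40 mod 4 = 0
0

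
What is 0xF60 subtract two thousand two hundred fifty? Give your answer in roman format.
Convert 0xF60 (hexadecimal) → 15×256 + 6×16 = 3936 (decimal)
Convert two thousand two hundred fifty (English words) → 2×1000 + 2×100 + 50 = 2250 (decimal)
Compute 3936 - 2250 = 1686
Convert 1686 (decimal) → 1686 = 1000 + 500 + 100 + 50 + 10 + 10 + 10 + 5 + 1 → MDCLXXXVI (Roman numeral)
MDCLXXXVI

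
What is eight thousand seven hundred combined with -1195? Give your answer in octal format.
Convert eight thousand seven hundred (English words) → 8×1000 + 7×100 = 8700 (decimal)
Compute 8700 + -1195 = 7505
Convert 7505 (decimal) → 7505 = 1×4096 + 6×512 + 5×64 + 2×8 + 1 → 0o16521 (octal)
0o16521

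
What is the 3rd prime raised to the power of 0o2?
Convert the 3rd prime (prime index) → 5 (decimal)
Convert 0o2 (octal) → 2 (decimal)
Compute 5 ^ 2 = 25
25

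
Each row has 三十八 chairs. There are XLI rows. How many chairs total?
Convert 三十八 (Chinese numeral) → 3×10 + 8 = 38 (decimal)
Convert XLI (Roman numeral) → 40 + 1 = 41 (decimal)
Compute 38 × 41 = 1558
1558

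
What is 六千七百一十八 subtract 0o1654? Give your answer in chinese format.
Convert 六千七百一十八 (Chinese numeral) → 6×1000 + 7×100 + 1×10 + 8 = 6718 (decimal)
Convert 0o1654 (octal) → 1×512 + 6×64 + 5×8 + 4 = 940 (decimal)
Compute 6718 - 940 = 5778
Convert 5778 (decimal) → 5778 = 5×1000 + 7×100 + 7×10 + 8 → 五千七百七十八 (Chinese numeral)
五千七百七十八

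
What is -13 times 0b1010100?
Convert 0b1010100 (binary) → 64 + 16 + 4 = 84 (decimal)
Compute -13 × 84 = -1092
-1092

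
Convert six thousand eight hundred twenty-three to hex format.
Convert six thousand eight hundred twenty-three (English words) → 6×1000 + 8×100 + 23 = 6823 (decimal)
Convert 6823 (decimal) → 6823 = 1×4096 + 10×256 + 10×16 + 7 → 0x1AA7 (hexadecimal)
0x1AA7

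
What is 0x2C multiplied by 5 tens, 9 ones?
Convert 0x2C (hexadecimal) → 2×16 + 12 = 44 (decimal)
Convert 5 tens, 9 ones (place-value notation) → 5×10 + 9 = 59 (decimal)
Compute 44 × 59 = 2596
2596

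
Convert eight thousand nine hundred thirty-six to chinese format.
Convert eight thousand nine hundred thirty-six (English words) → 8×1000 + 9×100 + 36 = 8936 (decimal)
Convert 8936 (decimal) → 8936 = 8×1000 + 9×100 + 3×10 + 6 → 八千九百三十六 (Chinese numeral)
八千九百三十六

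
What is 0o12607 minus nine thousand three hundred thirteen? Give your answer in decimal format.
Convert 0o12607 (octal) → 1×4096 + 2×512 + 6×64 + 7 = 5511 (decimal)
Convert nine thousand three hundred thirteen (English words) → 9×1000 + 3×100 + 13 = 9313 (decimal)
Compute 5511 - 9313 = -3802
-3802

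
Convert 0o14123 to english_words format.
Convert 0o14123 (octal) → 1×4096 + 4×512 + 1×64 + 2×8 + 3 = 6227 (decimal)
Convert 6227 (decimal) → 6227 = 6×1000 + 2×100 + 27 → six thousand two hundred twenty-seven (English words)
six thousand two hundred twenty-seven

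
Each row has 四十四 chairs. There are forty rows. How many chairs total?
Convert 四十四 (Chinese numeral) → 4×10 + 4 = 44 (decimal)
Convert forty (English words) → 40 (decimal)
Compute 44 × 40 = 1760
1760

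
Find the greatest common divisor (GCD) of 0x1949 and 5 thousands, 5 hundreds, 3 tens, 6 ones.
Convert 0x1949 (hexadecimal) → 1×4096 + 9×256 + 4×16 + 9 = 6473 (decimal)
Convert 5 thousands, 5 hundreds, 3 tens, 6 ones (place-value notation) → 5×1000 + 5×100 + 3×10 + 6 = 5536 (decimal)
Compute gcd(6473, 5536) = 1
1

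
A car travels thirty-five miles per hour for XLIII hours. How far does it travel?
Convert thirty-five (English words) → 35 (decimal)
Convert XLIII (Roman numeral) → 40 + 1 + 1 + 1 = 43 (decimal)
Compute 35 × 43 = 1505
1505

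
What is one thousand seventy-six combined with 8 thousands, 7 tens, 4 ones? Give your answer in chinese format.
Convert one thousand seventy-six (English words) → 1×1000 + 76 = 1076 (decimal)
Convert 8 thousands, 7 tens, 4 ones (place-value notation) → 8×1000 + 7×10 + 4 = 8074 (decimal)
Compute 1076 + 8074 = 9150
Convert 9150 (decimal) → 9150 = 9×1000 + 1×100 + 5×10 → 九千一百五十 (Chinese numeral)
九千一百五十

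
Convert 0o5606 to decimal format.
Convert 0o5606 (octal) → 5×512 + 6×64 + 6 = 2950 (decimal)
2950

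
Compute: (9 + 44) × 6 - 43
Parentheses first: 9 + 44 = 53
Multiply: 53 × 6 = 318
Subtract: 318 - 43 = 275
275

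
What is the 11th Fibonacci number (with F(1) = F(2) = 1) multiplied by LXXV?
Convert the 11th Fibonacci number (with F(1) = F(2) = 1) (Fibonacci index) → 1, 1, 2, 3, 5, 8, 13, 21, 34, 55, 89 → 89 (decimal)
Convert LXXV (Roman numeral) → 50 + 10 + 10 + 5 = 75 (decimal)
Compute 89 × 75 = 6675
6675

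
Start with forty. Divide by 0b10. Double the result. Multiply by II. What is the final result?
Convert forty (English words) → 40 (decimal)
Start: 40
Convert 0b10 (binary) → 2 (decimal)
40 ÷ 2 = 20
20 × 2 = 40
Convert II (Roman numeral) → 1 + 1 = 2 (decimal)
40 × 2 = 80
80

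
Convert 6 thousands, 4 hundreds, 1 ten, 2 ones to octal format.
Convert 6 thousands, 4 hundreds, 1 ten, 2 ones (place-value notation) → 6×1000 + 4×100 + 1×10 + 2 = 6412 (decimal)
Convert 6412 (decimal) → 6412 = 1×4096 + 4×512 + 4×64 + 1×8 + 4 → 0o14414 (octal)
0o14414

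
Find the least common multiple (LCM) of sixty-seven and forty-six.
Convert sixty-seven (English words) → 67 (decimal)
Convert forty-six (English words) → 46 (decimal)
Compute lcm(67, 46) = 3082
3082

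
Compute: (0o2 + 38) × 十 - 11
Convert 0o2 (octal) → 2 (decimal)
Convert 十 (Chinese numeral) → 1×10 = 10 (decimal)
Expression in decimal: (2 + 38) × 10 - 11
Parentheses first: 2 + 38 = 40
Multiply: 40 × 10 = 400
Subtract: 400 - 11 = 389
389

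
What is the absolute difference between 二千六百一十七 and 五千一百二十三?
Convert 二千六百一十七 (Chinese numeral) → 2×1000 + 6×100 + 1×10 + 7 = 2617 (decimal)
Convert 五千一百二十三 (Chinese numeral) → 5×1000 + 1×100 + 2×10 + 3 = 5123 (decimal)
Compute |2617 - 5123| = 2506
2506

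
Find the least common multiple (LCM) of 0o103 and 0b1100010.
Convert 0o103 (octal) → 1×64 + 3 = 67 (decimal)
Convert 0b1100010 (binary) → 64 + 32 + 2 = 98 (decimal)
Compute lcm(67, 98) = 6566
6566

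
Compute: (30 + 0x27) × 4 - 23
Convert 0x27 (hexadecimal) → 2×16 + 7 = 39 (decimal)
Expression in decimal: (30 + 39) × 4 - 23
Parentheses first: 30 + 39 = 69
Multiply: 69 × 4 = 276
Subtract: 276 - 23 = 253
253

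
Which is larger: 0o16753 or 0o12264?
Convert 0o16753 (octal) → 1×4096 + 6×512 + 7×64 + 5×8 + 3 = 7659 (decimal)
Convert 0o12264 (octal) → 1×4096 + 2×512 + 2×64 + 6×8 + 4 = 5300 (decimal)
Compare 7659 vs 5300: larger = 7659
7659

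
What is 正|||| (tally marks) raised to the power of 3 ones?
Convert 正|||| (tally marks) → 5 + 4 = 9 (decimal)
Convert 3 ones (place-value notation) → 3 (decimal)
Compute 9 ^ 3 = 729
729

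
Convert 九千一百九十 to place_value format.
Convert 九千一百九十 (Chinese numeral) → 9×1000 + 1×100 + 9×10 = 9190 (decimal)
Convert 9190 (decimal) → 9190 = 9×1000 + 1×100 + 9×10 → 9 thousands, 1 hundred, 9 tens (place-value notation)
9 thousands, 1 hundred, 9 tens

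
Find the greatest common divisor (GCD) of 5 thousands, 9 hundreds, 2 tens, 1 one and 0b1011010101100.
Convert 5 thousands, 9 hundreds, 2 tens, 1 one (place-value notation) → 5×1000 + 9×100 + 2×10 + 1 = 5921 (decimal)
Convert 0b1011010101100 (binary) → 4096 + 1024 + 512 + 128 + 32 + 8 + 4 = 5804 (decimal)
Compute gcd(5921, 5804) = 1
1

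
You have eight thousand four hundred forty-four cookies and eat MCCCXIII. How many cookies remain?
Convert eight thousand four hundred forty-four (English words) → 8×1000 + 4×100 + 44 = 8444 (decimal)
Convert MCCCXIII (Roman numeral) → 1000 + 100 + 100 + 100 + 10 + 1 + 1 + 1 = 1313 (decimal)
Compute 8444 - 1313 = 7131
7131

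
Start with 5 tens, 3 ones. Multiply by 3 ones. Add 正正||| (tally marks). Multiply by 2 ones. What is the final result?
Convert 5 tens, 3 ones (place-value notation) → 5×10 + 3 = 53 (decimal)
Start: 53
Convert 3 ones (place-value notation) → 3 (decimal)
53 × 3 = 159
Convert 正正||| (tally marks) → 5 + 5 + 3 = 13 (decimal)
159 + 13 = 172
Convert 2 ones (place-value notation) → 2 (decimal)
172 × 2 = 344
344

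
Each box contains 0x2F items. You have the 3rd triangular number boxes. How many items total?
Convert 0x2F (hexadecimal) → 2×16 + 15 = 47 (decimal)
Convert the 3rd triangular number (triangular index) → 3×4/2 = 6 (decimal)
Compute 47 × 6 = 282
282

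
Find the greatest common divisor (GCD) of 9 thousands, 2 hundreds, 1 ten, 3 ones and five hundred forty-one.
Convert 9 thousands, 2 hundreds, 1 ten, 3 ones (place-value notation) → 9×1000 + 2×100 + 1×10 + 3 = 9213 (decimal)
Convert five hundred forty-one (English words) → 5×100 + 41 = 541 (decimal)
Compute gcd(9213, 541) = 1
1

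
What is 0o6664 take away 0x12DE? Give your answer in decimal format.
Convert 0o6664 (octal) → 6×512 + 6×64 + 6×8 + 4 = 3508 (decimal)
Convert 0x12DE (hexadecimal) → 1×4096 + 2×256 + 13×16 + 14 = 4830 (decimal)
Compute 3508 - 4830 = -1322
-1322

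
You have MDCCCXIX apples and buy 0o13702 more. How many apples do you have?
Convert MDCCCXIX (Roman numeral) → 1000 + 500 + 100 + 100 + 100 + 10 + 9 = 1819 (decimal)
Convert 0o13702 (octal) → 1×4096 + 3×512 + 7×64 + 2 = 6082 (decimal)
Compute 1819 + 6082 = 7901
7901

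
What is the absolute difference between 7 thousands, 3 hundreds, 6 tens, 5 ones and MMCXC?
Convert 7 thousands, 3 hundreds, 6 tens, 5 ones (place-value notation) → 7×1000 + 3×100 + 6×10 + 5 = 7365 (decimal)
Convert MMCXC (Roman numeral) → 1000 + 1000 + 100 + 90 = 2190 (decimal)
Compute |7365 - 2190| = 5175
5175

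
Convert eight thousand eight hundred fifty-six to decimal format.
Convert eight thousand eight hundred fifty-six (English words) → 8×1000 + 8×100 + 56 = 8856 (decimal)
8856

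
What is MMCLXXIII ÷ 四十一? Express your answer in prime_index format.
Convert MMCLXXIII (Roman numeral) → 1000 + 1000 + 100 + 50 + 10 + 10 + 1 + 1 + 1 = 2173 (decimal)
Convert 四十一 (Chinese numeral) → 4×10 + 1 = 41 (decimal)
Compute 2173 ÷ 41 = 53
Convert 53 (decimal) → the 16th prime (prime index)
the 16th prime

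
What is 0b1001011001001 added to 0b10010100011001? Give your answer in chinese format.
Convert 0b1001011001001 (binary) → 4096 + 512 + 128 + 64 + 8 + 1 = 4809 (decimal)
Convert 0b10010100011001 (binary) → 8192 + 1024 + 256 + 16 + 8 + 1 = 9497 (decimal)
Compute 4809 + 9497 = 14306
Convert 14306 (decimal) → 14306 = 1×10000 + 4×1000 + 3×100 + 6 → 一万四千三百零六 (Chinese numeral)
一万四千三百零六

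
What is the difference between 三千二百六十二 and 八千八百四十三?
Convert 三千二百六十二 (Chinese numeral) → 3×1000 + 2×100 + 6×10 + 2 = 3262 (decimal)
Convert 八千八百四十三 (Chinese numeral) → 8×1000 + 8×100 + 4×10 + 3 = 8843 (decimal)
Difference: |3262 - 8843| = 5581
5581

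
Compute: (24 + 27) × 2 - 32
Parentheses first: 24 + 27 = 51
Multiply: 51 × 2 = 102
Subtract: 102 - 32 = 70
70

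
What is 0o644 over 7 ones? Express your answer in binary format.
Convert 0o644 (octal) → 6×64 + 4×8 + 4 = 420 (decimal)
Convert 7 ones (place-value notation) → 7 (decimal)
Compute 420 ÷ 7 = 60
Convert 60 (decimal) → 60 = 32 + 16 + 8 + 4 → 0b111100 (binary)
0b111100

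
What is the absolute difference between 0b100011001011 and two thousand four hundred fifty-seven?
Convert 0b100011001011 (binary) → 2048 + 128 + 64 + 8 + 2 + 1 = 2251 (decimal)
Convert two thousand four hundred fifty-seven (English words) → 2×1000 + 4×100 + 57 = 2457 (decimal)
Compute |2251 - 2457| = 206
206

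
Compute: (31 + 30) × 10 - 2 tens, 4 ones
Convert 2 tens, 4 ones (place-value notation) → 2×10 + 4 = 24 (decimal)
Expression in decimal: (31 + 30) × 10 - 24
Parentheses first: 31 + 30 = 61
Multiply: 61 × 10 = 610
Subtract: 610 - 24 = 586
586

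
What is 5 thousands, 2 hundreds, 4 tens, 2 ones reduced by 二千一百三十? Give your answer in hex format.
Convert 5 thousands, 2 hundreds, 4 tens, 2 ones (place-value notation) → 5×1000 + 2×100 + 4×10 + 2 = 5242 (decimal)
Convert 二千一百三十 (Chinese numeral) → 2×1000 + 1×100 + 3×10 = 2130 (decimal)
Compute 5242 - 2130 = 3112
Convert 3112 (decimal) → 3112 = 12×256 + 2×16 + 8 → 0xC28 (hexadecimal)
0xC28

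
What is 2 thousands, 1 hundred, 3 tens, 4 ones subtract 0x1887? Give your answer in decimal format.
Convert 2 thousands, 1 hundred, 3 tens, 4 ones (place-value notation) → 2×1000 + 1×100 + 3×10 + 4 = 2134 (decimal)
Convert 0x1887 (hexadecimal) → 1×4096 + 8×256 + 8×16 + 7 = 6279 (decimal)
Compute 2134 - 6279 = -4145
-4145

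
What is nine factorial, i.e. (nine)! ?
Convert nine (English words) → 9 (decimal)
Compute 9! = 362880
362880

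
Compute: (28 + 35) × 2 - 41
Parentheses first: 28 + 35 = 63
Multiply: 63 × 2 = 126
Subtract: 126 - 41 = 85
85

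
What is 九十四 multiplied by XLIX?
Convert 九十四 (Chinese numeral) → 9×10 + 4 = 94 (decimal)
Convert XLIX (Roman numeral) → 40 + 9 = 49 (decimal)
Compute 94 × 49 = 4606
4606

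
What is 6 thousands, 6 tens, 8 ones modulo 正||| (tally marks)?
Convert 6 thousands, 6 tens, 8 ones (place-value notation) → 6×1000 + 6×10 + 8 = 6068 (decimal)
Convert 正||| (tally marks) → 5 + 3 = 8 (decimal)
Compute 6068 mod 8 = 4
4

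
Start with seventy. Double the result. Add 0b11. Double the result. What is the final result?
Convert seventy (English words) → 70 (decimal)
Start: 70
70 × 2 = 140
Convert 0b11 (binary) → 2 + 1 = 3 (decimal)
140 + 3 = 143
143 × 2 = 286
286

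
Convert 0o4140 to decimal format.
Convert 0o4140 (octal) → 4×512 + 1×64 + 4×8 = 2144 (decimal)
2144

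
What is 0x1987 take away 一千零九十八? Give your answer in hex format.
Convert 0x1987 (hexadecimal) → 1×4096 + 9×256 + 8×16 + 7 = 6535 (decimal)
Convert 一千零九十八 (Chinese numeral) → 1×1000 + 9×10 + 8 = 1098 (decimal)
Compute 6535 - 1098 = 5437
Convert 5437 (decimal) → 5437 = 1×4096 + 5×256 + 3×16 + 13 → 0x153D (hexadecimal)
0x153D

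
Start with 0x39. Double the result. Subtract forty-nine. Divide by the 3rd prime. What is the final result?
Convert 0x39 (hexadecimal) → 3×16 + 9 = 57 (decimal)
Start: 57
57 × 2 = 114
Convert forty-nine (English words) → 49 (decimal)
114 - 49 = 65
Convert the 3rd prime (prime index) → 5 (decimal)
65 ÷ 5 = 13
13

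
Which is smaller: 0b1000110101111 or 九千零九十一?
Convert 0b1000110101111 (binary) → 4096 + 256 + 128 + 32 + 8 + 4 + 2 + 1 = 4527 (decimal)
Convert 九千零九十一 (Chinese numeral) → 9×1000 + 9×10 + 1 = 9091 (decimal)
Compare 4527 vs 9091: smaller = 4527
4527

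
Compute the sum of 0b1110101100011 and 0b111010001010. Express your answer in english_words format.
Convert 0b1110101100011 (binary) → 4096 + 2048 + 1024 + 256 + 64 + 32 + 2 + 1 = 7523 (decimal)
Convert 0b111010001010 (binary) → 2048 + 1024 + 512 + 128 + 8 + 2 = 3722 (decimal)
Compute 7523 + 3722 = 11245
Convert 11245 (decimal) → 11245 = 11×1000 + 2×100 + 45 → eleven thousand two hundred forty-five (English words)
eleven thousand two hundred forty-five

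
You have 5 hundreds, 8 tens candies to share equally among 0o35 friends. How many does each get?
Convert 5 hundreds, 8 tens (place-value notation) → 5×100 + 8×10 = 580 (decimal)
Convert 0o35 (octal) → 3×8 + 5 = 29 (decimal)
Compute 580 ÷ 29 = 20
20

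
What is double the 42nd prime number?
The 42nd prime number = 181
Compute 181 × 2 = 362
362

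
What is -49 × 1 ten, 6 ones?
Convert 1 ten, 6 ones (place-value notation) → 1×10 + 6 = 16 (decimal)
Compute -49 × 16 = -784
-784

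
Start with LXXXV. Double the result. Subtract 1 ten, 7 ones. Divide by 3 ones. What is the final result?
Convert LXXXV (Roman numeral) → 50 + 10 + 10 + 10 + 5 = 85 (decimal)
Start: 85
85 × 2 = 170
Convert 1 ten, 7 ones (place-value notation) → 1×10 + 7 = 17 (decimal)
170 - 17 = 153
Convert 3 ones (place-value notation) → 3 (decimal)
153 ÷ 3 = 51
51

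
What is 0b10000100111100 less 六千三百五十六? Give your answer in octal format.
Convert 0b10000100111100 (binary) → 8192 + 256 + 32 + 16 + 8 + 4 = 8508 (decimal)
Convert 六千三百五十六 (Chinese numeral) → 6×1000 + 3×100 + 5×10 + 6 = 6356 (decimal)
Compute 8508 - 6356 = 2152
Convert 2152 (decimal) → 2152 = 4×512 + 1×64 + 5×8 → 0o4150 (octal)
0o4150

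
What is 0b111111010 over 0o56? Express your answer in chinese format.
Convert 0b111111010 (binary) → 256 + 128 + 64 + 32 + 16 + 8 + 2 = 506 (decimal)
Convert 0o56 (octal) → 5×8 + 6 = 46 (decimal)
Compute 506 ÷ 46 = 11
Convert 11 (decimal) → 11 = 1×10 + 1 → 十一 (Chinese numeral)
十一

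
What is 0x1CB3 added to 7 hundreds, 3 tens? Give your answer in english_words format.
Convert 0x1CB3 (hexadecimal) → 1×4096 + 12×256 + 11×16 + 3 = 7347 (decimal)
Convert 7 hundreds, 3 tens (place-value notation) → 7×100 + 3×10 = 730 (decimal)
Compute 7347 + 730 = 8077
Convert 8077 (decimal) → 8077 = 8×1000 + 77 → eight thousand seventy-seven (English words)
eight thousand seventy-seven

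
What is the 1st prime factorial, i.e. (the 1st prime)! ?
Convert the 1st prime (prime index) → 2 (decimal)
Compute 2! = 2
2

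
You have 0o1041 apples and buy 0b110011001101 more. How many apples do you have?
Convert 0o1041 (octal) → 1×512 + 4×8 + 1 = 545 (decimal)
Convert 0b110011001101 (binary) → 2048 + 1024 + 128 + 64 + 8 + 4 + 1 = 3277 (decimal)
Compute 545 + 3277 = 3822
3822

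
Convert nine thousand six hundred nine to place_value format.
Convert nine thousand six hundred nine (English words) → 9×1000 + 6×100 + 9 = 9609 (decimal)
Convert 9609 (decimal) → 9609 = 9×1000 + 6×100 + 9 → 9 thousands, 6 hundreds, 9 ones (place-value notation)
9 thousands, 6 hundreds, 9 ones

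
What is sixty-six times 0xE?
Convert sixty-six (English words) → 66 (decimal)
Convert 0xE (hexadecimal) → 14 (decimal)
Compute 66 × 14 = 924
924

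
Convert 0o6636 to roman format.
Convert 0o6636 (octal) → 6×512 + 6×64 + 3×8 + 6 = 3486 (decimal)
Convert 3486 (decimal) → 3486 = 1000 + 1000 + 1000 + 400 + 50 + 10 + 10 + 10 + 5 + 1 → MMMCDLXXXVI (Roman numeral)
MMMCDLXXXVI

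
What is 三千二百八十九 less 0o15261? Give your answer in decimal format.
Convert 三千二百八十九 (Chinese numeral) → 3×1000 + 2×100 + 8×10 + 9 = 3289 (decimal)
Convert 0o15261 (octal) → 1×4096 + 5×512 + 2×64 + 6×8 + 1 = 6833 (decimal)
Compute 3289 - 6833 = -3544
-3544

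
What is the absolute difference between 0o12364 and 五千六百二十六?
Convert 0o12364 (octal) → 1×4096 + 2×512 + 3×64 + 6×8 + 4 = 5364 (decimal)
Convert 五千六百二十六 (Chinese numeral) → 5×1000 + 6×100 + 2×10 + 6 = 5626 (decimal)
Compute |5364 - 5626| = 262
262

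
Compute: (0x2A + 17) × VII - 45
Convert 0x2A (hexadecimal) → 2×16 + 10 = 42 (decimal)
Convert VII (Roman numeral) → 5 + 1 + 1 = 7 (decimal)
Expression in decimal: (42 + 17) × 7 - 45
Parentheses first: 42 + 17 = 59
Multiply: 59 × 7 = 413
Subtract: 413 - 45 = 368
368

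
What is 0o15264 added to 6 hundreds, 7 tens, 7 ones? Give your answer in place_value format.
Convert 0o15264 (octal) → 1×4096 + 5×512 + 2×64 + 6×8 + 4 = 6836 (decimal)
Convert 6 hundreds, 7 tens, 7 ones (place-value notation) → 6×100 + 7×10 + 7 = 677 (decimal)
Compute 6836 + 677 = 7513
Convert 7513 (decimal) → 7513 = 7×1000 + 5×100 + 1×10 + 3 → 7 thousands, 5 hundreds, 1 ten, 3 ones (place-value notation)
7 thousands, 5 hundreds, 1 ten, 3 ones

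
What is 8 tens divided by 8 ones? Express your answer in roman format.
Convert 8 tens (place-value notation) → 8×10 = 80 (decimal)
Convert 8 ones (place-value notation) → 8 (decimal)
Compute 80 ÷ 8 = 10
Convert 10 (decimal) → X (Roman numeral)
X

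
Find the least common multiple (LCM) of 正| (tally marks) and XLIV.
Convert 正| (tally marks) → 5 + 1 = 6 (decimal)
Convert XLIV (Roman numeral) → 40 + 4 = 44 (decimal)
Compute lcm(6, 44) = 132
132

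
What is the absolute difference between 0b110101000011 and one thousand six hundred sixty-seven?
Convert 0b110101000011 (binary) → 2048 + 1024 + 256 + 64 + 2 + 1 = 3395 (decimal)
Convert one thousand six hundred sixty-seven (English words) → 1×1000 + 6×100 + 67 = 1667 (decimal)
Compute |3395 - 1667| = 1728
1728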